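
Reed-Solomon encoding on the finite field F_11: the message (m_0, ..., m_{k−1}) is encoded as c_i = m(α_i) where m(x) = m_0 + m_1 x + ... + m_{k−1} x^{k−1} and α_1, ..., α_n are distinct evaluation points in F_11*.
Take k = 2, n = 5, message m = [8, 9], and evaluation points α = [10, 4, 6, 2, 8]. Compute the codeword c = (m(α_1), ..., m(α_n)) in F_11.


c = [10, 0, 7, 4, 3]

Message polynomial: m(x) = 8 + 9·x (mod 11).
For each evaluation point α_i, compute m(α_i) mod 11:
  α_1 = 10: Horner steps 9 → 10, so m(10) = 10.
  α_2 = 4: Horner steps 9 → 0, so m(4) = 0.
  α_3 = 6: Horner steps 9 → 7, so m(6) = 7.
  α_4 = 2: Horner steps 9 → 4, so m(2) = 4.
  α_5 = 8: Horner steps 9 → 3, so m(8) = 3.
Codeword c = [10, 0, 7, 4, 3] ∈ F_11^5.


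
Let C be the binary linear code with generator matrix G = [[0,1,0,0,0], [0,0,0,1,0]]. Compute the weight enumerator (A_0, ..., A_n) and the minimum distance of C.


Weight distribution: A_0 = 1, A_1 = 2, A_2 = 1. Minimum distance d = 1.

Enumerate all 2^2 = 4 messages m ∈ F_2^2.
For each, compute codeword c = mG in F_2^5, then tally its weight.
  m = 00 → c = 00000, weight = 0.
  m = 10 → c = 01000, weight = 1.
  m = 01 → c = 00010, weight = 1.
  m = 11 → c = 01010, weight = 2.
Tally weights:
  weight 0: 1 codewords.
  weight 1: 2 codewords.
  weight 2: 1 codewords.
Minimum distance d = smallest w > 0 with A_w > 0 = 1.
Sanity: Σ A_w = 4 = 2^2 = 4 ✓.


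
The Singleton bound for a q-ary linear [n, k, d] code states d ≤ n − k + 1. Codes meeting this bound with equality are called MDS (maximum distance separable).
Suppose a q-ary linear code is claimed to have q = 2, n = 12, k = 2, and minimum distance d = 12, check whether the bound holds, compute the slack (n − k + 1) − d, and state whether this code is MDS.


Singleton RHS = n − k + 1 = 11, slack = -1, bound violated (no such code; not MDS).

Singleton bound: d ≤ n − k + 1.
Here n = 12, k = 2, so n − k + 1 = 11.
Given d = 12, check d ≤ 11: NO.
Slack = (n − k + 1) − d = -1.
The slack is negative: d = 12 exceeds n − k + 1 = 11 by 1, so the Singleton bound is violated and no linear [12, 2, 12]_2 code can exist. In particular it is not MDS (MDS requires d = n − k + 1 exactly).
Description: the claimed parameters are [12, 2, 12]_2; such a code would be impossible (violates the Singleton bound).


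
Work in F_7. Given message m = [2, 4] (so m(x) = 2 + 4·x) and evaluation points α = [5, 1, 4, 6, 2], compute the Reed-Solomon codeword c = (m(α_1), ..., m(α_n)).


c = [1, 6, 4, 5, 3]

Message polynomial: m(x) = 2 + 4·x (mod 7).
For each evaluation point α_i, compute m(α_i) mod 7:
  α_1 = 5: Horner steps 4 → 1, so m(5) = 1.
  α_2 = 1: Horner steps 4 → 6, so m(1) = 6.
  α_3 = 4: Horner steps 4 → 4, so m(4) = 4.
  α_4 = 6: Horner steps 4 → 5, so m(6) = 5.
  α_5 = 2: Horner steps 4 → 3, so m(2) = 3.
Codeword c = [1, 6, 4, 5, 3] ∈ F_7^5.


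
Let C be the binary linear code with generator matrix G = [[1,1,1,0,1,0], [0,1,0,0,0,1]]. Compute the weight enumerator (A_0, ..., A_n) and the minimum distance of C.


Weight distribution: A_0 = 1, A_2 = 1, A_4 = 2. Minimum distance d = 2.

Enumerate all 2^2 = 4 messages m ∈ F_2^2.
For each, compute codeword c = mG in F_2^6, then tally its weight.
  m = 00 → c = 000000, weight = 0.
  m = 10 → c = 111010, weight = 4.
  m = 01 → c = 010001, weight = 2.
  m = 11 → c = 101011, weight = 4.
Tally weights:
  weight 0: 1 codewords.
  weight 2: 1 codewords.
  weight 4: 2 codewords.
Minimum distance d = smallest w > 0 with A_w > 0 = 2.
Sanity: Σ A_w = 4 = 2^2 = 4 ✓.


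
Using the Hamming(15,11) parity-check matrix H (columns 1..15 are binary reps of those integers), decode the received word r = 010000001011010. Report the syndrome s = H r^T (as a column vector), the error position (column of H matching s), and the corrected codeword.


s = (0, 0, 1, 0)^T, error position = 2, corrected codeword c = 000000001011010

Compute s = H r^T mod 2 one row at a time:
  s_1 = 0 + 1 + 0 + 1 + 1 + 0 + 1 + 0 = 4 ≡ 0 (mod 2).
  s_2 = 0 + 0 + 0 + 0 + 1 + 0 + 1 + 0 = 2 ≡ 0 (mod 2).
  s_3 = 1 + 0 + 0 + 0 + 0 + 1 + 1 + 0 = 3 ≡ 1 (mod 2).
  s_4 = 0 + 0 + 0 + 0 + 1 + 1 + 0 + 0 = 2 ≡ 0 (mod 2).
s = (0, 0, 1, 0)^T — this equals column 2 of H (binary 0010), so error is at position 2.
Correct: flip bit 2 of r = 010000001011010 to get c = 000000001011010.


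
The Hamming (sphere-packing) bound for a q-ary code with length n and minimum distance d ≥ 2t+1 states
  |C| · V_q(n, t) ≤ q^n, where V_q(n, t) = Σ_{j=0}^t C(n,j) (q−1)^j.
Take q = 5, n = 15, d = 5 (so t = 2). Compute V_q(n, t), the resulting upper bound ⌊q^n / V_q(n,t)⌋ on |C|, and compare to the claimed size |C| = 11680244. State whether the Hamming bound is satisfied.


V_q(n, t) = 1741, q^n = 30517578125, Hamming bound = 17528764, |C| = 11680244 ≤ bound (satisfied).

Step 1: Compute V_q(n, t) = Σ_{j=0}^2 C(n, j) (q−1)^j.
  j = 0: C(15,0)·(4)^0 = 1·1 = 1.
  j = 1: C(15,1)·(4)^1 = 15·4 = 60.
  j = 2: C(15,2)·(4)^2 = 105·16 = 1680.
  V_q(n, t) = 1 + 60 + 1680 = 1741.
Step 2: q^n = 5^15 = 30517578125.
Step 3: Hamming bound ⌊q^n / V_q(n,t)⌋ = ⌊30517578125/1741⌋ = 17528764.
Step 4: Compare |C| = 11680244 to 17528764: satisfied.
The claimed |C| lies below the Hamming bound.


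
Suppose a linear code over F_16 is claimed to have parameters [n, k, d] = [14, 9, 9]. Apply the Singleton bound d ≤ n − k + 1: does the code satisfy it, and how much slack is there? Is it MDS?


Singleton RHS = n − k + 1 = 6, slack = -3, bound violated (no such code; not MDS).

Singleton bound: d ≤ n − k + 1.
Here n = 14, k = 9, so n − k + 1 = 6.
Given d = 9, check d ≤ 6: NO.
Slack = (n − k + 1) − d = -3.
The slack is negative: d = 9 exceeds n − k + 1 = 6 by 3, so the Singleton bound is violated and no linear [14, 9, 9]_16 code can exist. In particular it is not MDS (MDS requires d = n − k + 1 exactly).
Description: the claimed parameters are [14, 9, 9]_16; such a code would be impossible (violates the Singleton bound).


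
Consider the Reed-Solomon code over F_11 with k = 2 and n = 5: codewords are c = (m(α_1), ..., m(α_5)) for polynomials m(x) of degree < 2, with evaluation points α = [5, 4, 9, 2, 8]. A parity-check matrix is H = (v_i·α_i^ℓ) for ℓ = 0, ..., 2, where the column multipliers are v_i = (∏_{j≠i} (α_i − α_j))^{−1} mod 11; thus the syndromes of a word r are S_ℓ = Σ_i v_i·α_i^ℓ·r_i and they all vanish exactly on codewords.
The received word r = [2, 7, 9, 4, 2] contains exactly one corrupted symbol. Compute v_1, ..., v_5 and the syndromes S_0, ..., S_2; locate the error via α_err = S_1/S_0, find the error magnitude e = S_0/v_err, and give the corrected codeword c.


S = (7, 2, 10), error at position 1, error magnitude e = 10, c = [3, 7, 9, 4, 2].

Step 1: column multipliers v_i = (∏_{j≠i}(α_i − α_j))^{−1} mod 11.
  i = 1 (α = 5): (5−4)(5−9)(5−2)(5−8) = 1·(−4)·3·(−3) = 36 ≡ 3, so v_1 = 3^{−1} = 4 (mod 11).
  i = 2 (α = 4): (4−5)(4−9)(4−2)(4−8) = (−1)·(−5)·2·(−4) = −40 ≡ 4, so v_2 = 4^{−1} = 3 (mod 11).
  i = 3 (α = 9): (9−5)(9−4)(9−2)(9−8) = 4·5·7·1 = 140 ≡ 8, so v_3 = 8^{−1} = 7 (mod 11).
  i = 4 (α = 2): (2−5)(2−4)(2−9)(2−8) = (−3)·(−2)·(−7)·(−6) = 252 ≡ 10, so v_4 = 10^{−1} = 10 (mod 11).
  i = 5 (α = 8): (8−5)(8−4)(8−9)(8−2) = 3·4·(−1)·6 = −72 ≡ 5, so v_5 = 5^{−1} = 9 (mod 11).
  v = [4, 3, 7, 10, 9].
Step 2: syndromes of r = [2, 7, 9, 4, 2] (all sums mod 11).
  S_0 = Σ v_i r_i = 4·2 + 3·7 + 7·9 + 10·4 + 9·2 = 150 ≡ 7.
  S_1 = Σ v_i α_i r_i = 4·5·2 + 3·4·7 + 7·9·9 + 10·2·4 + 9·8·2 = 915 ≡ 2.
  α_i^2 mod 11 = [3, 5, 4, 4, 9].
  S_2 = Σ v_i α_i^2 r_i = 4·3·2 + 3·5·7 + 7·4·9 + 10·4·4 + 9·9·2 = 703 ≡ 10.
  S = (7, 2, 10) ≠ 0, so r is not a codeword (an error is present).
Step 3: locate the error. For a single error e at position i, S_ℓ = v_i·e·α_i^ℓ, so α_err = S_1/S_0.
  S_0^{−1} = 7^{−1} = 8 (mod 11), so α_err = 2·8 = 16 ≡ 5 = α_1. Error position i = 1.
  Consistency check: S_2/S_1 = 10·6 = 60 ≡ 5 = α_err ✓ (single-error assumption holds).
Step 4: error magnitude e = S_0/v_1 = S_0·∏_{j≠1}(α_1 − α_j) = 7·3 = 21 ≡ 10 (mod 11).
Step 5: correct position 1: c_1 = r_1 − e = 2 − 10 ≡ 3 (mod 11). Hence c = [3, 7, 9, 4, 2].
  Check: interpolating c through the α_i gives m(x) = 1 + 7·x (degree < 2) with m(α_i) = c_i for every i, so c is indeed a codeword.


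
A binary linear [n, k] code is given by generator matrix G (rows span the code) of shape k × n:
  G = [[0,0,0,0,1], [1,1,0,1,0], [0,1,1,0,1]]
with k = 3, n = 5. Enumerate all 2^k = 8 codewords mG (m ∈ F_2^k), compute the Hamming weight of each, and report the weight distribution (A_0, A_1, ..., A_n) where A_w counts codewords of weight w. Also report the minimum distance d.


Weight distribution: A_0 = 1, A_1 = 1, A_2 = 1, A_3 = 3, A_4 = 2. Minimum distance d = 1.

Enumerate all 2^3 = 8 messages m ∈ F_2^3.
For each, compute codeword c = mG in F_2^5, then tally its weight.
  m = 000 → c = 00000, weight = 0.
  m = 100 → c = 00001, weight = 1.
  m = 010 → c = 11010, weight = 3.
  m = 110 → c = 11011, weight = 4.
  m = 001 → c = 01101, weight = 3.
  m = 101 → c = 01100, weight = 2.
  m = 011 → c = 10111, weight = 4.
  m = 111 → c = 10110, weight = 3.
Tally weights:
  weight 0: 1 codewords.
  weight 1: 1 codewords.
  weight 2: 1 codewords.
  weight 3: 3 codewords.
  weight 4: 2 codewords.
Minimum distance d = smallest w > 0 with A_w > 0 = 1.
Sanity: Σ A_w = 8 = 2^3 = 8 ✓.


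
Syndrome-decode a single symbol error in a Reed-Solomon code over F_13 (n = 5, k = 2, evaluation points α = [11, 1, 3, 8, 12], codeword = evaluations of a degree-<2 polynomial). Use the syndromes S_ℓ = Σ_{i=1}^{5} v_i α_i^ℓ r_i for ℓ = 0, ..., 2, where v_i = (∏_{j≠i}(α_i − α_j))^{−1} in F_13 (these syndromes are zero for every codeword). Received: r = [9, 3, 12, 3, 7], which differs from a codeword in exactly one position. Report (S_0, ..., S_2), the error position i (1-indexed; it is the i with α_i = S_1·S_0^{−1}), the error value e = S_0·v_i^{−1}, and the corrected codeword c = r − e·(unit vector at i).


S = (10, 2, 3), error at position 4, error magnitude e = 1, c = [9, 3, 12, 2, 7].

Step 1: column multipliers v_i = (∏_{j≠i}(α_i − α_j))^{−1} mod 13.
  i = 1 (α = 11): (11−1)(11−3)(11−8)(11−12) = 10·8·3·(−1) = −240 ≡ 7, so v_1 = 7^{−1} = 2 (mod 13).
  i = 2 (α = 1): (1−11)(1−3)(1−8)(1−12) = (−10)·(−2)·(−7)·(−11) = 1540 ≡ 6, so v_2 = 6^{−1} = 11 (mod 13).
  i = 3 (α = 3): (3−11)(3−1)(3−8)(3−12) = (−8)·2·(−5)·(−9) = −720 ≡ 8, so v_3 = 8^{−1} = 5 (mod 13).
  i = 4 (α = 8): (8−11)(8−1)(8−3)(8−12) = (−3)·7·5·(−4) = 420 ≡ 4, so v_4 = 4^{−1} = 10 (mod 13).
  i = 5 (α = 12): (12−11)(12−1)(12−3)(12−8) = 1·11·9·4 = 396 ≡ 6, so v_5 = 6^{−1} = 11 (mod 13).
  v = [2, 11, 5, 10, 11].
Step 2: syndromes of r = [9, 3, 12, 3, 7] (all sums mod 13).
  S_0 = Σ v_i r_i = 2·9 + 11·3 + 5·12 + 10·3 + 11·7 = 218 ≡ 10.
  S_1 = Σ v_i α_i r_i = 2·11·9 + 11·1·3 + 5·3·12 + 10·8·3 + 11·12·7 = 1575 ≡ 2.
  α_i^2 mod 13 = [4, 1, 9, 12, 1].
  S_2 = Σ v_i α_i^2 r_i = 2·4·9 + 11·1·3 + 5·9·12 + 10·12·3 + 11·1·7 = 1082 ≡ 3.
  S = (10, 2, 3) ≠ 0, so r is not a codeword (an error is present).
Step 3: locate the error. For a single error e at position i, S_ℓ = v_i·e·α_i^ℓ, so α_err = S_1/S_0.
  S_0^{−1} = 10^{−1} = 4 (mod 13), so α_err = 2·4 = 8 ≡ 8 = α_4. Error position i = 4.
  Consistency check: S_2/S_1 = 3·7 = 21 ≡ 8 = α_err ✓ (single-error assumption holds).
Step 4: error magnitude e = S_0/v_4 = S_0·∏_{j≠4}(α_4 − α_j) = 10·4 = 40 ≡ 1 (mod 13).
Step 5: correct position 4: c_4 = r_4 − e = 3 − 1 ≡ 2 (mod 13). Hence c = [9, 3, 12, 2, 7].
  Check: interpolating c through the α_i gives m(x) = 5 + 11·x (degree < 2) with m(α_i) = c_i for every i, so c is indeed a codeword.


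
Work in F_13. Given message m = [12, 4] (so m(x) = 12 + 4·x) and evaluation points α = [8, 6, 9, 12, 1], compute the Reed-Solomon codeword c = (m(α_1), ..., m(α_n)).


c = [5, 10, 9, 8, 3]

Message polynomial: m(x) = 12 + 4·x (mod 13).
For each evaluation point α_i, compute m(α_i) mod 13:
  α_1 = 8: Horner steps 4 → 5, so m(8) = 5.
  α_2 = 6: Horner steps 4 → 10, so m(6) = 10.
  α_3 = 9: Horner steps 4 → 9, so m(9) = 9.
  α_4 = 12: Horner steps 4 → 8, so m(12) = 8.
  α_5 = 1: Horner steps 4 → 3, so m(1) = 3.
Codeword c = [5, 10, 9, 8, 3] ∈ F_13^5.


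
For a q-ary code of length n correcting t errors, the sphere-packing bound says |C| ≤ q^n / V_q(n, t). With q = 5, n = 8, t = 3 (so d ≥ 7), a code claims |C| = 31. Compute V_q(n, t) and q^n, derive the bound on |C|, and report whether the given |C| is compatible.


V_q(n, t) = 4065, q^n = 390625, Hamming bound = 96, |C| = 31 ≤ bound (satisfied).

Step 1: Compute V_q(n, t) = Σ_{j=0}^3 C(n, j) (q−1)^j.
  j = 0: C(8,0)·(4)^0 = 1·1 = 1.
  j = 1: C(8,1)·(4)^1 = 8·4 = 32.
  j = 2: C(8,2)·(4)^2 = 28·16 = 448.
  j = 3: C(8,3)·(4)^3 = 56·64 = 3584.
  V_q(n, t) = 1 + 32 + 448 + 3584 = 4065.
Step 2: q^n = 5^8 = 390625.
Step 3: Hamming bound ⌊q^n / V_q(n,t)⌋ = ⌊390625/4065⌋ = 96.
Step 4: Compare |C| = 31 to 96: satisfied.
The claimed |C| lies below the Hamming bound.


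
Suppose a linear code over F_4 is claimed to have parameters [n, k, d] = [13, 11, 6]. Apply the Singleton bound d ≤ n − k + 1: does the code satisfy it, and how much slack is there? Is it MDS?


Singleton RHS = n − k + 1 = 3, slack = -3, bound violated (no such code; not MDS).

Singleton bound: d ≤ n − k + 1.
Here n = 13, k = 11, so n − k + 1 = 3.
Given d = 6, check d ≤ 3: NO.
Slack = (n − k + 1) − d = -3.
The slack is negative: d = 6 exceeds n − k + 1 = 3 by 3, so the Singleton bound is violated and no linear [13, 11, 6]_4 code can exist. In particular it is not MDS (MDS requires d = n − k + 1 exactly).
Description: the claimed parameters are [13, 11, 6]_4; such a code would be impossible (violates the Singleton bound).


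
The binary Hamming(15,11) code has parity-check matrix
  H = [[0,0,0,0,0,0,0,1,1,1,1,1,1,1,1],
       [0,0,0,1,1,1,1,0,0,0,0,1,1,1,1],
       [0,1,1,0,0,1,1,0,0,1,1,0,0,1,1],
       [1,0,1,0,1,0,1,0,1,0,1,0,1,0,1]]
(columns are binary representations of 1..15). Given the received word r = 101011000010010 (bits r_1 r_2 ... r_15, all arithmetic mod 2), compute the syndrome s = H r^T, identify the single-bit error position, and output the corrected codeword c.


s = (0, 1, 0, 0)^T, error position = 4, corrected codeword c = 101111000010010

Compute s = H r^T mod 2 one row at a time:
  s_1 = 0 + 0 + 0 + 1 + 0 + 0 + 1 + 0 = 2 ≡ 0 (mod 2).
  s_2 = 0 + 1 + 1 + 0 + 0 + 0 + 1 + 0 = 3 ≡ 1 (mod 2).
  s_3 = 0 + 1 + 1 + 0 + 0 + 1 + 1 + 0 = 4 ≡ 0 (mod 2).
  s_4 = 1 + 1 + 1 + 0 + 0 + 1 + 0 + 0 = 4 ≡ 0 (mod 2).
s = (0, 1, 0, 0)^T — this equals column 4 of H (binary 0100), so error is at position 4.
Correct: flip bit 4 of r = 101011000010010 to get c = 101111000010010.


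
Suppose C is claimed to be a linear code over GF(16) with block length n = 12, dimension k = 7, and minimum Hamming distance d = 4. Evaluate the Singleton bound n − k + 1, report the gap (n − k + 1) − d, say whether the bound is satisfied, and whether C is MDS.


Singleton RHS = n − k + 1 = 6, slack = 2, bound satisfied, not MDS.

Singleton bound: d ≤ n − k + 1.
Here n = 12, k = 7, so n − k + 1 = 6.
Given d = 4, check d ≤ 6: YES.
Slack = (n − k + 1) − d = 2.
The code is NOT MDS (slack = 2 > 0).
Description: the claimed parameters are [12, 7, 4]_16; such a code would be non-MDS.


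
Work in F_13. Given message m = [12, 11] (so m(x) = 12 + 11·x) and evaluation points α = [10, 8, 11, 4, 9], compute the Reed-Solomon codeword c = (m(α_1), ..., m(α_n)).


c = [5, 9, 3, 4, 7]

Message polynomial: m(x) = 12 + 11·x (mod 13).
For each evaluation point α_i, compute m(α_i) mod 13:
  α_1 = 10: Horner steps 11 → 5, so m(10) = 5.
  α_2 = 8: Horner steps 11 → 9, so m(8) = 9.
  α_3 = 11: Horner steps 11 → 3, so m(11) = 3.
  α_4 = 4: Horner steps 11 → 4, so m(4) = 4.
  α_5 = 9: Horner steps 11 → 7, so m(9) = 7.
Codeword c = [5, 9, 3, 4, 7] ∈ F_13^5.


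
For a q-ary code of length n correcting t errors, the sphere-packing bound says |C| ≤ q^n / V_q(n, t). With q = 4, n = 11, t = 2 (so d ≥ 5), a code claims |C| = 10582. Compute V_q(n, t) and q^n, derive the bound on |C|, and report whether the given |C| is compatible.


V_q(n, t) = 529, q^n = 4194304, Hamming bound = 7928, |C| = 10582 > bound (violated).

Step 1: Compute V_q(n, t) = Σ_{j=0}^2 C(n, j) (q−1)^j.
  j = 0: C(11,0)·(3)^0 = 1·1 = 1.
  j = 1: C(11,1)·(3)^1 = 11·3 = 33.
  j = 2: C(11,2)·(3)^2 = 55·9 = 495.
  V_q(n, t) = 1 + 33 + 495 = 529.
Step 2: q^n = 4^11 = 4194304.
Step 3: Hamming bound ⌊q^n / V_q(n,t)⌋ = ⌊4194304/529⌋ = 7928.
Step 4: Compare |C| = 10582 to 7928: violated.
The claimed |C| lies above the Hamming bound, so no 4-ary code of length 11 with d ≥ 5 can have 10582 codewords.


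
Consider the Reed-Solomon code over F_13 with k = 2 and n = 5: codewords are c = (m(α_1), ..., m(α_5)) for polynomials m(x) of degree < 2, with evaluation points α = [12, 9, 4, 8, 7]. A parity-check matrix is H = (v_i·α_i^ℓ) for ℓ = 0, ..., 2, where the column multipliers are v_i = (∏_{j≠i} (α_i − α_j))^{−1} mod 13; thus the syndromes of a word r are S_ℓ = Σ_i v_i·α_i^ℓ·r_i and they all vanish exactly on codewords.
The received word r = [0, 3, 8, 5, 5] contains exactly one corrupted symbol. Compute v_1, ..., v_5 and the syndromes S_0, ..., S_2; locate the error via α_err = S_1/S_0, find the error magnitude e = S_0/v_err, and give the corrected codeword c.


S = (9, 7, 4), error at position 4, error magnitude e = 1, c = [0, 3, 8, 4, 5].

Step 1: column multipliers v_i = (∏_{j≠i}(α_i − α_j))^{−1} mod 13.
  i = 1 (α = 12): (12−9)(12−4)(12−8)(12−7) = 3·8·4·5 = 480 ≡ 12, so v_1 = 12^{−1} = 12 (mod 13).
  i = 2 (α = 9): (9−12)(9−4)(9−8)(9−7) = (−3)·5·1·2 = −30 ≡ 9, so v_2 = 9^{−1} = 3 (mod 13).
  i = 3 (α = 4): (4−12)(4−9)(4−8)(4−7) = (−8)·(−5)·(−4)·(−3) = 480 ≡ 12, so v_3 = 12^{−1} = 12 (mod 13).
  i = 4 (α = 8): (8−12)(8−9)(8−4)(8−7) = (−4)·(−1)·4·1 = 16 ≡ 3, so v_4 = 3^{−1} = 9 (mod 13).
  i = 5 (α = 7): (7−12)(7−9)(7−4)(7−8) = (−5)·(−2)·3·(−1) = −30 ≡ 9, so v_5 = 9^{−1} = 3 (mod 13).
  v = [12, 3, 12, 9, 3].
Step 2: syndromes of r = [0, 3, 8, 5, 5] (all sums mod 13).
  S_0 = Σ v_i r_i = 12·0 + 3·3 + 12·8 + 9·5 + 3·5 = 165 ≡ 9.
  S_1 = Σ v_i α_i r_i = 12·12·0 + 3·9·3 + 12·4·8 + 9·8·5 + 3·7·5 = 930 ≡ 7.
  α_i^2 mod 13 = [1, 3, 3, 12, 10].
  S_2 = Σ v_i α_i^2 r_i = 12·1·0 + 3·3·3 + 12·3·8 + 9·12·5 + 3·10·5 = 1005 ≡ 4.
  S = (9, 7, 4) ≠ 0, so r is not a codeword (an error is present).
Step 3: locate the error. For a single error e at position i, S_ℓ = v_i·e·α_i^ℓ, so α_err = S_1/S_0.
  S_0^{−1} = 9^{−1} = 3 (mod 13), so α_err = 7·3 = 21 ≡ 8 = α_4. Error position i = 4.
  Consistency check: S_2/S_1 = 4·2 = 8 ≡ 8 = α_err ✓ (single-error assumption holds).
Step 4: error magnitude e = S_0/v_4 = S_0·∏_{j≠4}(α_4 − α_j) = 9·3 = 27 ≡ 1 (mod 13).
Step 5: correct position 4: c_4 = r_4 − e = 5 − 1 ≡ 4 (mod 13). Hence c = [0, 3, 8, 4, 5].
  Check: interpolating c through the α_i gives m(x) = 12 + 12·x (degree < 2) with m(α_i) = c_i for every i, so c is indeed a codeword.


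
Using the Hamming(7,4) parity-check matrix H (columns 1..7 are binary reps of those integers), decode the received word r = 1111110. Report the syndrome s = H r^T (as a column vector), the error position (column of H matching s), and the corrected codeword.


s = (1, 1, 1)^T, error position = 7, corrected codeword c = 1111111

Compute s = H r^T mod 2 one row at a time:
  s_1 = 1 + 1 + 1 + 0 = 3 ≡ 1 (mod 2).
  s_2 = 1 + 1 + 1 + 0 = 3 ≡ 1 (mod 2).
  s_3 = 1 + 1 + 1 + 0 = 3 ≡ 1 (mod 2).
s = (1, 1, 1)^T — this equals column 7 of H (binary 111), so error is at position 7.
Correct: flip bit 7 of r = 1111110 to get c = 1111111.


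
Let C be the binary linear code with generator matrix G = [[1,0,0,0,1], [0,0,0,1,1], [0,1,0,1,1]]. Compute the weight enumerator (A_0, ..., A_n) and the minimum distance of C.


Weight distribution: A_0 = 1, A_1 = 1, A_2 = 3, A_3 = 3. Minimum distance d = 1.

Enumerate all 2^3 = 8 messages m ∈ F_2^3.
For each, compute codeword c = mG in F_2^5, then tally its weight.
  m = 000 → c = 00000, weight = 0.
  m = 100 → c = 10001, weight = 2.
  m = 010 → c = 00011, weight = 2.
  m = 110 → c = 10010, weight = 2.
  m = 001 → c = 01011, weight = 3.
  m = 101 → c = 11010, weight = 3.
  m = 011 → c = 01000, weight = 1.
  m = 111 → c = 11001, weight = 3.
Tally weights:
  weight 0: 1 codewords.
  weight 1: 1 codewords.
  weight 2: 3 codewords.
  weight 3: 3 codewords.
Minimum distance d = smallest w > 0 with A_w > 0 = 1.
Sanity: Σ A_w = 8 = 2^3 = 8 ✓.


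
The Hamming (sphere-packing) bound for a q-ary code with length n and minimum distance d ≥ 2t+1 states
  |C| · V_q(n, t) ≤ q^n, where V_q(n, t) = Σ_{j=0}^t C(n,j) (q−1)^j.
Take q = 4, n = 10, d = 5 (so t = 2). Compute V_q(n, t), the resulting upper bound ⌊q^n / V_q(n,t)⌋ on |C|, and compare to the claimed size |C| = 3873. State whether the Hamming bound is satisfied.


V_q(n, t) = 436, q^n = 1048576, Hamming bound = 2404, |C| = 3873 > bound (violated).

Step 1: Compute V_q(n, t) = Σ_{j=0}^2 C(n, j) (q−1)^j.
  j = 0: C(10,0)·(3)^0 = 1·1 = 1.
  j = 1: C(10,1)·(3)^1 = 10·3 = 30.
  j = 2: C(10,2)·(3)^2 = 45·9 = 405.
  V_q(n, t) = 1 + 30 + 405 = 436.
Step 2: q^n = 4^10 = 1048576.
Step 3: Hamming bound ⌊q^n / V_q(n,t)⌋ = ⌊1048576/436⌋ = 2404.
Step 4: Compare |C| = 3873 to 2404: violated.
The claimed |C| lies above the Hamming bound, so no 4-ary code of length 10 with d ≥ 5 can have 3873 codewords.


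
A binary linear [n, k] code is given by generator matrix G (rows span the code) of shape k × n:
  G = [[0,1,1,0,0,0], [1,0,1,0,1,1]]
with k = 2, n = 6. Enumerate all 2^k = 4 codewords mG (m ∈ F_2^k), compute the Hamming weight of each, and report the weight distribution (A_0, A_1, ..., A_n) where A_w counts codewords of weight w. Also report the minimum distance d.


Weight distribution: A_0 = 1, A_2 = 1, A_4 = 2. Minimum distance d = 2.

Enumerate all 2^2 = 4 messages m ∈ F_2^2.
For each, compute codeword c = mG in F_2^6, then tally its weight.
  m = 00 → c = 000000, weight = 0.
  m = 10 → c = 011000, weight = 2.
  m = 01 → c = 101011, weight = 4.
  m = 11 → c = 110011, weight = 4.
Tally weights:
  weight 0: 1 codewords.
  weight 2: 1 codewords.
  weight 4: 2 codewords.
Minimum distance d = smallest w > 0 with A_w > 0 = 2.
Sanity: Σ A_w = 4 = 2^2 = 4 ✓.


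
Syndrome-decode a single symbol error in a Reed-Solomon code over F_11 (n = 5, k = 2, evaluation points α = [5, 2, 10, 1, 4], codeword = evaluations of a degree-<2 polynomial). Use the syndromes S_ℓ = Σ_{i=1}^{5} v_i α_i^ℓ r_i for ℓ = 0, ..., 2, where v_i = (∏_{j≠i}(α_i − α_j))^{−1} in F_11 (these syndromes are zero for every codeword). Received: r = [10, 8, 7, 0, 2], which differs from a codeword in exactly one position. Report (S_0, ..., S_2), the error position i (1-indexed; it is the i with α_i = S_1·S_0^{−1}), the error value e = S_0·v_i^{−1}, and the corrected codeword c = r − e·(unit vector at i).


S = (3, 8, 3), error at position 3, error magnitude e = 1, c = [10, 8, 6, 0, 2].

Step 1: column multipliers v_i = (∏_{j≠i}(α_i − α_j))^{−1} mod 11.
  i = 1 (α = 5): (5−2)(5−10)(5−1)(5−4) = 3·(−5)·4·1 = −60 ≡ 6, so v_1 = 6^{−1} = 2 (mod 11).
  i = 2 (α = 2): (2−5)(2−10)(2−1)(2−4) = (−3)·(−8)·1·(−2) = −48 ≡ 7, so v_2 = 7^{−1} = 8 (mod 11).
  i = 3 (α = 10): (10−5)(10−2)(10−1)(10−4) = 5·8·9·6 = 2160 ≡ 4, so v_3 = 4^{−1} = 3 (mod 11).
  i = 4 (α = 1): (1−5)(1−2)(1−10)(1−4) = (−4)·(−1)·(−9)·(−3) = 108 ≡ 9, so v_4 = 9^{−1} = 5 (mod 11).
  i = 5 (α = 4): (4−5)(4−2)(4−10)(4−1) = (−1)·2·(−6)·3 = 36 ≡ 3, so v_5 = 3^{−1} = 4 (mod 11).
  v = [2, 8, 3, 5, 4].
Step 2: syndromes of r = [10, 8, 7, 0, 2] (all sums mod 11).
  S_0 = Σ v_i r_i = 2·10 + 8·8 + 3·7 + 5·0 + 4·2 = 113 ≡ 3.
  S_1 = Σ v_i α_i r_i = 2·5·10 + 8·2·8 + 3·10·7 + 5·1·0 + 4·4·2 = 470 ≡ 8.
  α_i^2 mod 11 = [3, 4, 1, 1, 5].
  S_2 = Σ v_i α_i^2 r_i = 2·3·10 + 8·4·8 + 3·1·7 + 5·1·0 + 4·5·2 = 377 ≡ 3.
  S = (3, 8, 3) ≠ 0, so r is not a codeword (an error is present).
Step 3: locate the error. For a single error e at position i, S_ℓ = v_i·e·α_i^ℓ, so α_err = S_1/S_0.
  S_0^{−1} = 3^{−1} = 4 (mod 11), so α_err = 8·4 = 32 ≡ 10 = α_3. Error position i = 3.
  Consistency check: S_2/S_1 = 3·7 = 21 ≡ 10 = α_err ✓ (single-error assumption holds).
Step 4: error magnitude e = S_0/v_3 = S_0·∏_{j≠3}(α_3 − α_j) = 3·4 = 12 ≡ 1 (mod 11).
Step 5: correct position 3: c_3 = r_3 − e = 7 − 1 ≡ 6 (mod 11). Hence c = [10, 8, 6, 0, 2].
  Check: interpolating c through the α_i gives m(x) = 3 + 8·x (degree < 2) with m(α_i) = c_i for every i, so c is indeed a codeword.


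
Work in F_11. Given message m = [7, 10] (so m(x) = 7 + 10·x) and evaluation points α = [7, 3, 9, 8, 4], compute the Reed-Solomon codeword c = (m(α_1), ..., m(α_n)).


c = [0, 4, 9, 10, 3]

Message polynomial: m(x) = 7 + 10·x (mod 11).
For each evaluation point α_i, compute m(α_i) mod 11:
  α_1 = 7: Horner steps 10 → 0, so m(7) = 0.
  α_2 = 3: Horner steps 10 → 4, so m(3) = 4.
  α_3 = 9: Horner steps 10 → 9, so m(9) = 9.
  α_4 = 8: Horner steps 10 → 10, so m(8) = 10.
  α_5 = 4: Horner steps 10 → 3, so m(4) = 3.
Codeword c = [0, 4, 9, 10, 3] ∈ F_11^5.


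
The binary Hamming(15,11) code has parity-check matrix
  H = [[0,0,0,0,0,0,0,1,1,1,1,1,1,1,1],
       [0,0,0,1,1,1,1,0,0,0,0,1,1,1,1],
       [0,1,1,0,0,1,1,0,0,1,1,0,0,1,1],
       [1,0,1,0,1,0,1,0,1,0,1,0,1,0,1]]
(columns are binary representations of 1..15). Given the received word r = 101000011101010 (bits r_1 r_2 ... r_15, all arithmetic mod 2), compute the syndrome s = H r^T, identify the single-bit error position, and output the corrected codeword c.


s = (1, 0, 1, 1)^T, error position = 11, corrected codeword c = 101000011111010

Compute s = H r^T mod 2 one row at a time:
  s_1 = 1 + 1 + 1 + 0 + 1 + 0 + 1 + 0 = 5 ≡ 1 (mod 2).
  s_2 = 0 + 0 + 0 + 0 + 1 + 0 + 1 + 0 = 2 ≡ 0 (mod 2).
  s_3 = 0 + 1 + 0 + 0 + 1 + 0 + 1 + 0 = 3 ≡ 1 (mod 2).
  s_4 = 1 + 1 + 0 + 0 + 1 + 0 + 0 + 0 = 3 ≡ 1 (mod 2).
s = (1, 0, 1, 1)^T — this equals column 11 of H (binary 1011), so error is at position 11.
Correct: flip bit 11 of r = 101000011101010 to get c = 101000011111010.


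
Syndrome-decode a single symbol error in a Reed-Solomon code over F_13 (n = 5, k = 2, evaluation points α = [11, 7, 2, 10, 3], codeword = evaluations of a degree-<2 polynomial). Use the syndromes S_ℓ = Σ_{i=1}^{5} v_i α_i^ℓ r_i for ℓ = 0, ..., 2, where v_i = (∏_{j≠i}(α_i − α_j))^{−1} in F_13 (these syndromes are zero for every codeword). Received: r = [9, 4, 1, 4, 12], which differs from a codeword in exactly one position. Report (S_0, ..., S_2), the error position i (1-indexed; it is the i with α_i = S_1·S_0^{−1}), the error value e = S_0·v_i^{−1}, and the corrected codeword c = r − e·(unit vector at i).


S = (6, 8, 2), error at position 4, error magnitude e = 6, c = [9, 4, 1, 11, 12].

Step 1: column multipliers v_i = (∏_{j≠i}(α_i − α_j))^{−1} mod 13.
  i = 1 (α = 11): (11−7)(11−2)(11−10)(11−3) = 4·9·1·8 = 288 ≡ 2, so v_1 = 2^{−1} = 7 (mod 13).
  i = 2 (α = 7): (7−11)(7−2)(7−10)(7−3) = (−4)·5·(−3)·4 = 240 ≡ 6, so v_2 = 6^{−1} = 11 (mod 13).
  i = 3 (α = 2): (2−11)(2−7)(2−10)(2−3) = (−9)·(−5)·(−8)·(−1) = 360 ≡ 9, so v_3 = 9^{−1} = 3 (mod 13).
  i = 4 (α = 10): (10−11)(10−7)(10−2)(10−3) = (−1)·3·8·7 = −168 ≡ 1, so v_4 = 1^{−1} = 1 (mod 13).
  i = 5 (α = 3): (3−11)(3−7)(3−2)(3−10) = (−8)·(−4)·1·(−7) = −224 ≡ 10, so v_5 = 10^{−1} = 4 (mod 13).
  v = [7, 11, 3, 1, 4].
Step 2: syndromes of r = [9, 4, 1, 4, 12] (all sums mod 13).
  S_0 = Σ v_i r_i = 7·9 + 11·4 + 3·1 + 1·4 + 4·12 = 162 ≡ 6.
  S_1 = Σ v_i α_i r_i = 7·11·9 + 11·7·4 + 3·2·1 + 1·10·4 + 4·3·12 = 1191 ≡ 8.
  α_i^2 mod 13 = [4, 10, 4, 9, 9].
  S_2 = Σ v_i α_i^2 r_i = 7·4·9 + 11·10·4 + 3·4·1 + 1·9·4 + 4·9·12 = 1172 ≡ 2.
  S = (6, 8, 2) ≠ 0, so r is not a codeword (an error is present).
Step 3: locate the error. For a single error e at position i, S_ℓ = v_i·e·α_i^ℓ, so α_err = S_1/S_0.
  S_0^{−1} = 6^{−1} = 11 (mod 13), so α_err = 8·11 = 88 ≡ 10 = α_4. Error position i = 4.
  Consistency check: S_2/S_1 = 2·5 = 10 ≡ 10 = α_err ✓ (single-error assumption holds).
Step 4: error magnitude e = S_0/v_4 = S_0·∏_{j≠4}(α_4 − α_j) = 6·1 = 6 ≡ 6 (mod 13).
Step 5: correct position 4: c_4 = r_4 − e = 4 − 6 ≡ 11 (mod 13). Hence c = [9, 4, 1, 11, 12].
  Check: interpolating c through the α_i gives m(x) = 5 + 11·x (degree < 2) with m(α_i) = c_i for every i, so c is indeed a codeword.


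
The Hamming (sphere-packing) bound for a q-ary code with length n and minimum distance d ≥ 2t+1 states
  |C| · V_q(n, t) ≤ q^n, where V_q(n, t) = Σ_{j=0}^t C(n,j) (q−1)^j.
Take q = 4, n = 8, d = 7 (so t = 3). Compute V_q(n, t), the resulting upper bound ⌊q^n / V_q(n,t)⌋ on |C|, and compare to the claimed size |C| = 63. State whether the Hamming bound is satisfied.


V_q(n, t) = 1789, q^n = 65536, Hamming bound = 36, |C| = 63 > bound (violated).

Step 1: Compute V_q(n, t) = Σ_{j=0}^3 C(n, j) (q−1)^j.
  j = 0: C(8,0)·(3)^0 = 1·1 = 1.
  j = 1: C(8,1)·(3)^1 = 8·3 = 24.
  j = 2: C(8,2)·(3)^2 = 28·9 = 252.
  j = 3: C(8,3)·(3)^3 = 56·27 = 1512.
  V_q(n, t) = 1 + 24 + 252 + 1512 = 1789.
Step 2: q^n = 4^8 = 65536.
Step 3: Hamming bound ⌊q^n / V_q(n,t)⌋ = ⌊65536/1789⌋ = 36.
Step 4: Compare |C| = 63 to 36: violated.
The claimed |C| lies above the Hamming bound, so no 4-ary code of length 8 with d ≥ 7 can have 63 codewords.


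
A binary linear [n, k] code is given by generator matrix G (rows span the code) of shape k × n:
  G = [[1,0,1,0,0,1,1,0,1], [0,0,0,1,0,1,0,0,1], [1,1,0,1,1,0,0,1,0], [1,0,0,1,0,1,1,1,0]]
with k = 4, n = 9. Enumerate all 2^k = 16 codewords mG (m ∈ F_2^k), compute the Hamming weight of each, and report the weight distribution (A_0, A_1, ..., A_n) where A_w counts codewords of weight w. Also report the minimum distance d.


Weight distribution: A_0 = 1, A_3 = 2, A_4 = 4, A_5 = 6, A_6 = 2, A_8 = 1. Minimum distance d = 3.

Enumerate all 2^4 = 16 messages m ∈ F_2^4.
For each, compute codeword c = mG in F_2^9, then tally its weight.
  m = 0000 → c = 000000000, weight = 0.
  m = 1000 → c = 101001101, weight = 5.
  m = 0100 → c = 000101001, weight = 3.
  m = 1100 → c = 101100100, weight = 4.
  m = 0010 → c = 110110010, weight = 5.
  m = 1010 → c = 011111111, weight = 8.
  m = 0110 → c = 110011011, weight = 6.
  m = 1110 → c = 011010110, weight = 5.
  m = 0001 → c = 100101110, weight = 5.
  m = 1001 → c = 001100011, weight = 4.
  m = 0101 → c = 100000111, weight = 4.
  m = 1101 → c = 001001010, weight = 3.
  m = 0011 → c = 010011100, weight = 4.
  m = 1011 → c = 111010001, weight = 5.
  m = 0111 → c = 010110101, weight = 5.
  m = 1111 → c = 111111000, weight = 6.
Tally weights:
  weight 0: 1 codewords.
  weight 3: 2 codewords.
  weight 4: 4 codewords.
  weight 5: 6 codewords.
  weight 6: 2 codewords.
  weight 8: 1 codewords.
Minimum distance d = smallest w > 0 with A_w > 0 = 3.
Sanity: Σ A_w = 16 = 2^4 = 16 ✓.


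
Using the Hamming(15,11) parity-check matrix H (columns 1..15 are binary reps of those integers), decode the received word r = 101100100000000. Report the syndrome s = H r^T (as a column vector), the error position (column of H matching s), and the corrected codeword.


s = (0, 0, 0, 1)^T, error position = 1, corrected codeword c = 001100100000000

Compute s = H r^T mod 2 one row at a time:
  s_1 = 0 + 0 + 0 + 0 + 0 + 0 + 0 + 0 = 0 ≡ 0 (mod 2).
  s_2 = 1 + 0 + 0 + 1 + 0 + 0 + 0 + 0 = 2 ≡ 0 (mod 2).
  s_3 = 0 + 1 + 0 + 1 + 0 + 0 + 0 + 0 = 2 ≡ 0 (mod 2).
  s_4 = 1 + 1 + 0 + 1 + 0 + 0 + 0 + 0 = 3 ≡ 1 (mod 2).
s = (0, 0, 0, 1)^T — this equals column 1 of H (binary 0001), so error is at position 1.
Correct: flip bit 1 of r = 101100100000000 to get c = 001100100000000.


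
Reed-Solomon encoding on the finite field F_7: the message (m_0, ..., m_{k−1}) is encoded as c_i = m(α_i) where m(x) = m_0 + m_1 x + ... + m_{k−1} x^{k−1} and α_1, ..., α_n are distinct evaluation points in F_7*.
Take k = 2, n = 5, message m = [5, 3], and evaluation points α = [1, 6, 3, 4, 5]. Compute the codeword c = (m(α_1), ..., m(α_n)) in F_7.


c = [1, 2, 0, 3, 6]

Message polynomial: m(x) = 5 + 3·x (mod 7).
For each evaluation point α_i, compute m(α_i) mod 7:
  α_1 = 1: Horner steps 3 → 1, so m(1) = 1.
  α_2 = 6: Horner steps 3 → 2, so m(6) = 2.
  α_3 = 3: Horner steps 3 → 0, so m(3) = 0.
  α_4 = 4: Horner steps 3 → 3, so m(4) = 3.
  α_5 = 5: Horner steps 3 → 6, so m(5) = 6.
Codeword c = [1, 2, 0, 3, 6] ∈ F_7^5.


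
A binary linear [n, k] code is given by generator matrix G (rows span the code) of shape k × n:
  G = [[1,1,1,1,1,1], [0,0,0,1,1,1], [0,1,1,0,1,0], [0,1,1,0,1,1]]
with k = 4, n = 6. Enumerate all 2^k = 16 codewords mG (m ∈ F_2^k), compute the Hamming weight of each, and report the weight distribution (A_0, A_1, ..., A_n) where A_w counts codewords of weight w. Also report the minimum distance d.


Weight distribution: A_0 = 1, A_1 = 1, A_2 = 3, A_3 = 6, A_4 = 3, A_5 = 1, A_6 = 1. Minimum distance d = 1.

Enumerate all 2^4 = 16 messages m ∈ F_2^4.
For each, compute codeword c = mG in F_2^6, then tally its weight.
  m = 0000 → c = 000000, weight = 0.
  m = 1000 → c = 111111, weight = 6.
  m = 0100 → c = 000111, weight = 3.
  m = 1100 → c = 111000, weight = 3.
  m = 0010 → c = 011010, weight = 3.
  m = 1010 → c = 100101, weight = 3.
  m = 0110 → c = 011101, weight = 4.
  m = 1110 → c = 100010, weight = 2.
  m = 0001 → c = 011011, weight = 4.
  m = 1001 → c = 100100, weight = 2.
  m = 0101 → c = 011100, weight = 3.
  m = 1101 → c = 100011, weight = 3.
  m = 0011 → c = 000001, weight = 1.
  m = 1011 → c = 111110, weight = 5.
  m = 0111 → c = 000110, weight = 2.
  m = 1111 → c = 111001, weight = 4.
Tally weights:
  weight 0: 1 codewords.
  weight 1: 1 codewords.
  weight 2: 3 codewords.
  weight 3: 6 codewords.
  weight 4: 3 codewords.
  weight 5: 1 codewords.
  weight 6: 1 codewords.
Minimum distance d = smallest w > 0 with A_w > 0 = 1.
Sanity: Σ A_w = 16 = 2^4 = 16 ✓.


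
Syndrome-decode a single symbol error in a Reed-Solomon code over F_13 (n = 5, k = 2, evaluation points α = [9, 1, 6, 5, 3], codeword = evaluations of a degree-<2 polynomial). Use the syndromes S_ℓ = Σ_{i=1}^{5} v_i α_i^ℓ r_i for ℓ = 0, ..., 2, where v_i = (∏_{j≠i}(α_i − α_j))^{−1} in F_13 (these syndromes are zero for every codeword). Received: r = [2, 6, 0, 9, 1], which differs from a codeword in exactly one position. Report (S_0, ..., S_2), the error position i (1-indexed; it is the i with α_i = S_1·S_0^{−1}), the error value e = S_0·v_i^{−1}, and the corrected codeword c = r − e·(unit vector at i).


S = (4, 10, 12), error at position 1, error magnitude e = 3, c = [12, 6, 0, 9, 1].

Step 1: column multipliers v_i = (∏_{j≠i}(α_i − α_j))^{−1} mod 13.
  i = 1 (α = 9): (9−1)(9−6)(9−5)(9−3) = 8·3·4·6 = 576 ≡ 4, so v_1 = 4^{−1} = 10 (mod 13).
  i = 2 (α = 1): (1−9)(1−6)(1−5)(1−3) = (−8)·(−5)·(−4)·(−2) = 320 ≡ 8, so v_2 = 8^{−1} = 5 (mod 13).
  i = 3 (α = 6): (6−9)(6−1)(6−5)(6−3) = (−3)·5·1·3 = −45 ≡ 7, so v_3 = 7^{−1} = 2 (mod 13).
  i = 4 (α = 5): (5−9)(5−1)(5−6)(5−3) = (−4)·4·(−1)·2 = 32 ≡ 6, so v_4 = 6^{−1} = 11 (mod 13).
  i = 5 (α = 3): (3−9)(3−1)(3−6)(3−5) = (−6)·2·(−3)·(−2) = −72 ≡ 6, so v_5 = 6^{−1} = 11 (mod 13).
  v = [10, 5, 2, 11, 11].
Step 2: syndromes of r = [2, 6, 0, 9, 1] (all sums mod 13).
  S_0 = Σ v_i r_i = 10·2 + 5·6 + 2·0 + 11·9 + 11·1 = 160 ≡ 4.
  S_1 = Σ v_i α_i r_i = 10·9·2 + 5·1·6 + 2·6·0 + 11·5·9 + 11·3·1 = 738 ≡ 10.
  α_i^2 mod 13 = [3, 1, 10, 12, 9].
  S_2 = Σ v_i α_i^2 r_i = 10·3·2 + 5·1·6 + 2·10·0 + 11·12·9 + 11·9·1 = 1377 ≡ 12.
  S = (4, 10, 12) ≠ 0, so r is not a codeword (an error is present).
Step 3: locate the error. For a single error e at position i, S_ℓ = v_i·e·α_i^ℓ, so α_err = S_1/S_0.
  S_0^{−1} = 4^{−1} = 10 (mod 13), so α_err = 10·10 = 100 ≡ 9 = α_1. Error position i = 1.
  Consistency check: S_2/S_1 = 12·4 = 48 ≡ 9 = α_err ✓ (single-error assumption holds).
Step 4: error magnitude e = S_0/v_1 = S_0·∏_{j≠1}(α_1 − α_j) = 4·4 = 16 ≡ 3 (mod 13).
Step 5: correct position 1: c_1 = r_1 − e = 2 − 3 ≡ 12 (mod 13). Hence c = [12, 6, 0, 9, 1].
  Check: interpolating c through the α_i gives m(x) = 2 + 4·x (degree < 2) with m(α_i) = c_i for every i, so c is indeed a codeword.


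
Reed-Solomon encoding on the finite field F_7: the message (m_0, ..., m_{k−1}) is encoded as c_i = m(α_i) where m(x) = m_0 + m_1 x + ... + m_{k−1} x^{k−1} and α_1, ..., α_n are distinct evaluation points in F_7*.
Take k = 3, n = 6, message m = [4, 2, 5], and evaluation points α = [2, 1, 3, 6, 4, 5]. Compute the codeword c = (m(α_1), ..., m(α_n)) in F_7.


c = [0, 4, 6, 0, 1, 6]

Message polynomial: m(x) = 4 + 2·x + 5·x^2 (mod 7).
For each evaluation point α_i, compute m(α_i) mod 7:
  α_1 = 2: Horner steps 5 → 5 → 0, so m(2) = 0.
  α_2 = 1: Horner steps 5 → 0 → 4, so m(1) = 4.
  α_3 = 3: Horner steps 5 → 3 → 6, so m(3) = 6.
  α_4 = 6: Horner steps 5 → 4 → 0, so m(6) = 0.
  α_5 = 4: Horner steps 5 → 1 → 1, so m(4) = 1.
  α_6 = 5: Horner steps 5 → 6 → 6, so m(5) = 6.
Codeword c = [0, 4, 6, 0, 1, 6] ∈ F_7^6.


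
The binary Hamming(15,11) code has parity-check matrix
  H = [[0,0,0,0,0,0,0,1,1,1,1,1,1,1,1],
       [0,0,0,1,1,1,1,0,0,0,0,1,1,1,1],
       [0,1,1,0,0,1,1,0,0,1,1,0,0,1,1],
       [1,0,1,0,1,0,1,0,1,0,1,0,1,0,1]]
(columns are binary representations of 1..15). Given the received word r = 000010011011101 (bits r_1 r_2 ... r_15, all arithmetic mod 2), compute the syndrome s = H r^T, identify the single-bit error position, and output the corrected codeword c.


s = (0, 0, 0, 1)^T, error position = 1, corrected codeword c = 100010011011101

Compute s = H r^T mod 2 one row at a time:
  s_1 = 1 + 1 + 0 + 1 + 1 + 1 + 0 + 1 = 6 ≡ 0 (mod 2).
  s_2 = 0 + 1 + 0 + 0 + 1 + 1 + 0 + 1 = 4 ≡ 0 (mod 2).
  s_3 = 0 + 0 + 0 + 0 + 0 + 1 + 0 + 1 = 2 ≡ 0 (mod 2).
  s_4 = 0 + 0 + 1 + 0 + 1 + 1 + 1 + 1 = 5 ≡ 1 (mod 2).
s = (0, 0, 0, 1)^T — this equals column 1 of H (binary 0001), so error is at position 1.
Correct: flip bit 1 of r = 000010011011101 to get c = 100010011011101.


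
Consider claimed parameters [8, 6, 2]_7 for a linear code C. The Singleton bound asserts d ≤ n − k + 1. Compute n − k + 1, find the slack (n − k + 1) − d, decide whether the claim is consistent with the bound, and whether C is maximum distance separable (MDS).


Singleton RHS = n − k + 1 = 3, slack = 1, bound satisfied, not MDS.

Singleton bound: d ≤ n − k + 1.
Here n = 8, k = 6, so n − k + 1 = 3.
Given d = 2, check d ≤ 3: YES.
Slack = (n − k + 1) − d = 1.
The code is NOT MDS (slack = 1 > 0).
Description: the claimed parameters are [8, 6, 2]_7; such a code would be non-MDS.


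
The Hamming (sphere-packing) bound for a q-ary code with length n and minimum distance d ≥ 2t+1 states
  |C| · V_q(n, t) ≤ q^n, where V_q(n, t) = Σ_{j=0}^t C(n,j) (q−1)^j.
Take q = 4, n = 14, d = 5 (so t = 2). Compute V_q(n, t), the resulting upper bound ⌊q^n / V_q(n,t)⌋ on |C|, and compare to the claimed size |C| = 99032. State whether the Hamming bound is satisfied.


V_q(n, t) = 862, q^n = 268435456, Hamming bound = 311410, |C| = 99032 ≤ bound (satisfied).

Step 1: Compute V_q(n, t) = Σ_{j=0}^2 C(n, j) (q−1)^j.
  j = 0: C(14,0)·(3)^0 = 1·1 = 1.
  j = 1: C(14,1)·(3)^1 = 14·3 = 42.
  j = 2: C(14,2)·(3)^2 = 91·9 = 819.
  V_q(n, t) = 1 + 42 + 819 = 862.
Step 2: q^n = 4^14 = 268435456.
Step 3: Hamming bound ⌊q^n / V_q(n,t)⌋ = ⌊268435456/862⌋ = 311410.
Step 4: Compare |C| = 99032 to 311410: satisfied.
The claimed |C| lies below the Hamming bound.
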